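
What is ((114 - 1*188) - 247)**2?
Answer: 103041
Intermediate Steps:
((114 - 1*188) - 247)**2 = ((114 - 188) - 247)**2 = (-74 - 247)**2 = (-321)**2 = 103041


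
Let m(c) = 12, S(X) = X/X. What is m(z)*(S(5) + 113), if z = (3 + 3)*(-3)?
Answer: 1368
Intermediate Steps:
S(X) = 1
z = -18 (z = 6*(-3) = -18)
m(z)*(S(5) + 113) = 12*(1 + 113) = 12*114 = 1368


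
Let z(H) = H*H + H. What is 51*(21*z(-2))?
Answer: 2142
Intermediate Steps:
z(H) = H + H² (z(H) = H² + H = H + H²)
51*(21*z(-2)) = 51*(21*(-2*(1 - 2))) = 51*(21*(-2*(-1))) = 51*(21*2) = 51*42 = 2142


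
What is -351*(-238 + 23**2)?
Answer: -102141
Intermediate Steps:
-351*(-238 + 23**2) = -351*(-238 + 529) = -351*291 = -102141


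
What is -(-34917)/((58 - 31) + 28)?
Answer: 34917/55 ≈ 634.85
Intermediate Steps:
-(-34917)/((58 - 31) + 28) = -(-34917)/(27 + 28) = -(-34917)/55 = -339*(-103/55) = 34917/55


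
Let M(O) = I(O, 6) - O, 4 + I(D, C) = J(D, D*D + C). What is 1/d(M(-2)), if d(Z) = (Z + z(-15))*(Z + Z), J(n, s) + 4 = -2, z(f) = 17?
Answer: -1/144 ≈ -0.0069444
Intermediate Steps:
J(n, s) = -6 (J(n, s) = -4 - 2 = -6)
I(D, C) = -10 (I(D, C) = -4 - 6 = -10)
M(O) = -10 - O
d(Z) = 2*Z*(17 + Z) (d(Z) = (Z + 17)*(Z + Z) = (17 + Z)*(2*Z) = 2*Z*(17 + Z))
1/d(M(-2)) = 1/(2*(-10 - 1*(-2))*(17 + (-10 - 1*(-2)))) = 1/(2*(-10 + 2)*(17 + (-10 + 2))) = 1/(2*(-8)*(17 - 8)) = 1/(2*(-8)*9) = 1/(-144) = -1/144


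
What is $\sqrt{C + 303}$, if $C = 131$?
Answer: $\sqrt{434} \approx 20.833$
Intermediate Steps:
$\sqrt{C + 303} = \sqrt{131 + 303} = \sqrt{434}$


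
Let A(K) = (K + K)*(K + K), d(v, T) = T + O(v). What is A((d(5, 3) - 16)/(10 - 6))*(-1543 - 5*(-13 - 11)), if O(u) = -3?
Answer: -91072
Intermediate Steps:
d(v, T) = -3 + T (d(v, T) = T - 3 = -3 + T)
A(K) = 4*K**2 (A(K) = (2*K)*(2*K) = 4*K**2)
A((d(5, 3) - 16)/(10 - 6))*(-1543 - 5*(-13 - 11)) = (4*(((-3 + 3) - 16)/(10 - 6))**2)*(-1543 - 5*(-13 - 11)) = (4*((0 - 16)/4)**2)*(-1543 - 5*(-24)) = (4*(-16*1/4)**2)*(-1543 + 120) = (4*(-4)**2)*(-1423) = (4*16)*(-1423) = 64*(-1423) = -91072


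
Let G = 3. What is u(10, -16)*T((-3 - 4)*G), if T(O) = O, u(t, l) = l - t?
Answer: 546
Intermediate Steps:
u(10, -16)*T((-3 - 4)*G) = (-16 - 1*10)*((-3 - 4)*3) = (-16 - 10)*(-7*3) = -26*(-21) = 546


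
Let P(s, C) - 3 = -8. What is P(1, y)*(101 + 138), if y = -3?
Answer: -1195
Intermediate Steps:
P(s, C) = -5 (P(s, C) = 3 - 8 = -5)
P(1, y)*(101 + 138) = -5*(101 + 138) = -5*239 = -1195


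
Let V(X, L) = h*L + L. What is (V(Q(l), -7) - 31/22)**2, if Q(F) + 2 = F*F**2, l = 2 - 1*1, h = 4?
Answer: 641601/484 ≈ 1325.6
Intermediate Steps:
l = 1 (l = 2 - 1 = 1)
Q(F) = -2 + F**3 (Q(F) = -2 + F*F**2 = -2 + F**3)
V(X, L) = 5*L (V(X, L) = 4*L + L = 5*L)
(V(Q(l), -7) - 31/22)**2 = (5*(-7) - 31/22)**2 = (-35 - 31*1/22)**2 = (-35 - 31/22)**2 = (-801/22)**2 = 641601/484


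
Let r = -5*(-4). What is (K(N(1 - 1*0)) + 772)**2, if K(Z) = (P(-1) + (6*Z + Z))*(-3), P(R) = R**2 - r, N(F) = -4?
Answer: 833569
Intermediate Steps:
r = 20
P(R) = -20 + R**2 (P(R) = R**2 - 1*20 = R**2 - 20 = -20 + R**2)
K(Z) = 57 - 21*Z (K(Z) = ((-20 + (-1)**2) + (6*Z + Z))*(-3) = ((-20 + 1) + 7*Z)*(-3) = (-19 + 7*Z)*(-3) = 57 - 21*Z)
(K(N(1 - 1*0)) + 772)**2 = ((57 - 21*(-4)) + 772)**2 = ((57 + 84) + 772)**2 = (141 + 772)**2 = 913**2 = 833569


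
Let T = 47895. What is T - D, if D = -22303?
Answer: 70198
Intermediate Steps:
T - D = 47895 - 1*(-22303) = 47895 + 22303 = 70198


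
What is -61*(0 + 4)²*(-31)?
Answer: 30256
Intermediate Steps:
-61*(0 + 4)²*(-31) = -61*4²*(-31) = -61*16*(-31) = -976*(-31) = 30256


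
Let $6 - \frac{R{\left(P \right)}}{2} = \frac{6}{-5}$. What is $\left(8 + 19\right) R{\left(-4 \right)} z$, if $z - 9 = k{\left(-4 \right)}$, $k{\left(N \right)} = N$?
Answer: $1944$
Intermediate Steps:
$z = 5$ ($z = 9 - 4 = 5$)
$R{\left(P \right)} = \frac{72}{5}$ ($R{\left(P \right)} = 12 - 2 \frac{6}{-5} = 12 - 2 \cdot 6 \left(- \frac{1}{5}\right) = 12 - - \frac{12}{5} = 12 + \frac{12}{5} = \frac{72}{5}$)
$\left(8 + 19\right) R{\left(-4 \right)} z = \left(8 + 19\right) \frac{72}{5} \cdot 5 = 27 \cdot \frac{72}{5} \cdot 5 = \frac{1944}{5} \cdot 5 = 1944$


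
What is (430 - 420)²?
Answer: 100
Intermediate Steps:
(430 - 420)² = 10² = 100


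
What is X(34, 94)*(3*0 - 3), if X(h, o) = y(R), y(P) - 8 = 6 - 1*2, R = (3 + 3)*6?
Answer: -36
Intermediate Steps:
R = 36 (R = 6*6 = 36)
y(P) = 12 (y(P) = 8 + (6 - 1*2) = 8 + (6 - 2) = 8 + 4 = 12)
X(h, o) = 12
X(34, 94)*(3*0 - 3) = 12*(3*0 - 3) = 12*(0 - 3) = 12*(-3) = -36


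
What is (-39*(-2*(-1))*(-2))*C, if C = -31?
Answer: -4836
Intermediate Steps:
(-39*(-2*(-1))*(-2))*C = -39*(-2*(-1))*(-2)*(-31) = -78*(-2)*(-31) = -39*(-4)*(-31) = 156*(-31) = -4836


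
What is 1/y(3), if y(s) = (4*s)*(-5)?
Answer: -1/60 ≈ -0.016667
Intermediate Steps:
y(s) = -20*s
1/y(3) = 1/(-20*3) = 1/(-60) = -1/60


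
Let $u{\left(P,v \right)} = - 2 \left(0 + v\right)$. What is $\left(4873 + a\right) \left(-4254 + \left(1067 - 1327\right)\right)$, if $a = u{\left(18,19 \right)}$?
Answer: $-21825190$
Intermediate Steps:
$u{\left(P,v \right)} = - 2 v$
$a = -38$ ($a = \left(-2\right) 19 = -38$)
$\left(4873 + a\right) \left(-4254 + \left(1067 - 1327\right)\right) = \left(4873 - 38\right) \left(-4254 + \left(1067 - 1327\right)\right) = 4835 \left(-4254 - 260\right) = 4835 \left(-4514\right) = -21825190$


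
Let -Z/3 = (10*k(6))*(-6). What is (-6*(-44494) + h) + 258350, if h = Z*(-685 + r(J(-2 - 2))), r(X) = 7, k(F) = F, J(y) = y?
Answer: -206926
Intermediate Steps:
Z = 1080 (Z = -3*10*6*(-6) = -180*(-6) = -3*(-360) = 1080)
h = -732240 (h = 1080*(-685 + 7) = 1080*(-678) = -732240)
(-6*(-44494) + h) + 258350 = (-6*(-44494) - 732240) + 258350 = (266964 - 732240) + 258350 = -465276 + 258350 = -206926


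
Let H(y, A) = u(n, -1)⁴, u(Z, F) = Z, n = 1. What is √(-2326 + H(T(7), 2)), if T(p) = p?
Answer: 5*I*√93 ≈ 48.218*I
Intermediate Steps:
H(y, A) = 1 (H(y, A) = 1⁴ = 1)
√(-2326 + H(T(7), 2)) = √(-2326 + 1) = √(-2325) = 5*I*√93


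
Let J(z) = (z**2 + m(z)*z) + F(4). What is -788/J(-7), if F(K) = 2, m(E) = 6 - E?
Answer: 197/10 ≈ 19.700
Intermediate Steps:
J(z) = 2 + z**2 + z*(6 - z) (J(z) = (z**2 + (6 - z)*z) + 2 = (z**2 + z*(6 - z)) + 2 = 2 + z**2 + z*(6 - z))
-788/J(-7) = -788/(2 + 6*(-7)) = -788/(2 - 42) = -788/(-40) = -788*(-1/40) = 197/10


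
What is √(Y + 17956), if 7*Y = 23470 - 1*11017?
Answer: √19735 ≈ 140.48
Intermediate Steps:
Y = 1779 (Y = (23470 - 1*11017)/7 = (23470 - 11017)/7 = (⅐)*12453 = 1779)
√(Y + 17956) = √(1779 + 17956) = √19735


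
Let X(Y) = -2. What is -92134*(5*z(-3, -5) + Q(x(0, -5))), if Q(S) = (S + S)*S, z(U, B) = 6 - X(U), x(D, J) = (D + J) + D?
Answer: -8292060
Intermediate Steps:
x(D, J) = J + 2*D
z(U, B) = 8 (z(U, B) = 6 - 1*(-2) = 6 + 2 = 8)
Q(S) = 2*S² (Q(S) = (2*S)*S = 2*S²)
-92134*(5*z(-3, -5) + Q(x(0, -5))) = -92134*(5*8 + 2*(-5 + 2*0)²) = -92134*(40 + 2*(-5 + 0)²) = -92134*(40 + 2*(-5)²) = -92134*(40 + 2*25) = -92134*(40 + 50) = -92134*90 = -8292060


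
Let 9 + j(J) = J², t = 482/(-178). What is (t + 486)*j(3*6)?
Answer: 13549095/89 ≈ 1.5224e+5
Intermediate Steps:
t = -241/89 (t = 482*(-1/178) = -241/89 ≈ -2.7079)
j(J) = -9 + J²
(t + 486)*j(3*6) = (-241/89 + 486)*(-9 + (3*6)²) = 43013*(-9 + 18²)/89 = 43013*(-9 + 324)/89 = (43013/89)*315 = 13549095/89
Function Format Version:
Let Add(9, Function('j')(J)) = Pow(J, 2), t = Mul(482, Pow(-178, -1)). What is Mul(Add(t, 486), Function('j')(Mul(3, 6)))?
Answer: Rational(13549095, 89) ≈ 1.5224e+5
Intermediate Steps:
t = Rational(-241, 89) (t = Mul(482, Rational(-1, 178)) = Rational(-241, 89) ≈ -2.7079)
Function('j')(J) = Add(-9, Pow(J, 2))
Mul(Add(t, 486), Function('j')(Mul(3, 6))) = Mul(Add(Rational(-241, 89), 486), Add(-9, Pow(Mul(3, 6), 2))) = Mul(Rational(43013, 89), Add(-9, Pow(18, 2))) = Mul(Rational(43013, 89), Add(-9, 324)) = Mul(Rational(43013, 89), 315) = Rational(13549095, 89)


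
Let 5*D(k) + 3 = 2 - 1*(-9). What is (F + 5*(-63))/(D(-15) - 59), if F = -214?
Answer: 2645/287 ≈ 9.2160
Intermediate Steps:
D(k) = 8/5 (D(k) = -⅗ + (2 - 1*(-9))/5 = -⅗ + (2 + 9)/5 = -⅗ + (⅕)*11 = -⅗ + 11/5 = 8/5)
(F + 5*(-63))/(D(-15) - 59) = (-214 + 5*(-63))/(8/5 - 59) = (-214 - 315)/(-287/5) = -529*(-5/287) = 2645/287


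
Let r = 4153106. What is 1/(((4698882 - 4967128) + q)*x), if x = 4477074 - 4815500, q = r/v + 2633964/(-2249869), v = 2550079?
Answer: 5737343689651/520843322653007999436088 ≈ 1.1015e-11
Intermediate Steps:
q = 2627128159958/5737343689651 (q = 4153106/2550079 + 2633964/(-2249869) = 4153106*(1/2550079) + 2633964*(-1/2249869) = 4153106/2550079 - 2633964/2249869 = 2627128159958/5737343689651 ≈ 0.45790)
x = -338426
1/(((4698882 - 4967128) + q)*x) = 1/(((4698882 - 4967128) + 2627128159958/5737343689651)*(-338426)) = -1/338426/(-268246 + 2627128159958/5737343689651) = -1/338426/(-1539016868245962188/5737343689651) = -5737343689651/1539016868245962188*(-1/338426) = 5737343689651/520843322653007999436088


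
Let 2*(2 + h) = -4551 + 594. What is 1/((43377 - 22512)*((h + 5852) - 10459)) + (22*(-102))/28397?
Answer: -616867522294/7806232360875 ≈ -0.079022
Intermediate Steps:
h = -3961/2 (h = -2 + (-4551 + 594)/2 = -2 + (½)*(-3957) = -2 - 3957/2 = -3961/2 ≈ -1980.5)
1/((43377 - 22512)*((h + 5852) - 10459)) + (22*(-102))/28397 = 1/((43377 - 22512)*((-3961/2 + 5852) - 10459)) + (22*(-102))/28397 = 1/(20865*(7743/2 - 10459)) - 2244*1/28397 = 1/(20865*(-13175/2)) - 2244/28397 = (1/20865)*(-2/13175) - 2244/28397 = -2/274896375 - 2244/28397 = -616867522294/7806232360875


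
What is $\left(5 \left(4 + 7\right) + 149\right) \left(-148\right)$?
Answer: $-30192$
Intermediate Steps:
$\left(5 \left(4 + 7\right) + 149\right) \left(-148\right) = \left(5 \cdot 11 + 149\right) \left(-148\right) = \left(55 + 149\right) \left(-148\right) = 204 \left(-148\right) = -30192$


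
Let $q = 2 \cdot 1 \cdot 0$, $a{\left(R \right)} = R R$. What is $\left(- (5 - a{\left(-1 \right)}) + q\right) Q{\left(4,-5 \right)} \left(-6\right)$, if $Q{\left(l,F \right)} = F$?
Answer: $-120$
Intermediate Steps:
$a{\left(R \right)} = R^{2}$
$q = 0$ ($q = 2 \cdot 0 = 0$)
$\left(- (5 - a{\left(-1 \right)}) + q\right) Q{\left(4,-5 \right)} \left(-6\right) = \left(- (5 - \left(-1\right)^{2}) + 0\right) \left(-5\right) \left(-6\right) = \left(- (5 - 1) + 0\right) \left(-5\right) \left(-6\right) = \left(\left(-1\right) 4 + 0\right) \left(-5\right) \left(-6\right) = \left(-4 + 0\right) \left(-5\right) \left(-6\right) = \left(-4\right) \left(-5\right) \left(-6\right) = 20 \left(-6\right) = -120$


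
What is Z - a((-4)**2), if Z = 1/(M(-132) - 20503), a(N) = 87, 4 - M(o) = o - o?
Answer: -1783414/20499 ≈ -87.000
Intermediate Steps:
M(o) = 4 (M(o) = 4 - (o - o) = 4 - 1*0 = 4 + 0 = 4)
Z = -1/20499 (Z = 1/(4 - 20503) = 1/(-20499) = -1/20499 ≈ -4.8783e-5)
Z - a((-4)**2) = -1/20499 - 1*87 = -1/20499 - 87 = -1783414/20499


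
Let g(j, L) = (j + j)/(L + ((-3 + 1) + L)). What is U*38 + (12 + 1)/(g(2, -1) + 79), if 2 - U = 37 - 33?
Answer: -455/6 ≈ -75.833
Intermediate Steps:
U = -2 (U = 2 - (37 - 33) = 2 - 1*4 = 2 - 4 = -2)
g(j, L) = 2*j/(-2 + 2*L) (g(j, L) = (2*j)/(L + (-2 + L)) = (2*j)/(-2 + 2*L) = 2*j/(-2 + 2*L))
U*38 + (12 + 1)/(g(2, -1) + 79) = -2*38 + (12 + 1)/(2/(-1 - 1) + 79) = -76 + 13/(2/(-2) + 79) = -76 + 13/(2*(-½) + 79) = -76 + 13/(-1 + 79) = -76 + 13/78 = -76 + 13*(1/78) = -76 + ⅙ = -455/6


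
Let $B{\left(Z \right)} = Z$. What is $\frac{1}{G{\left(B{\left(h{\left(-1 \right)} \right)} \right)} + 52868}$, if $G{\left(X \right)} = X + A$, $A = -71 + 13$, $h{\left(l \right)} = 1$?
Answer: $\frac{1}{52811} \approx 1.8935 \cdot 10^{-5}$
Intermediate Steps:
$A = -58$
$G{\left(X \right)} = -58 + X$ ($G{\left(X \right)} = X - 58 = -58 + X$)
$\frac{1}{G{\left(B{\left(h{\left(-1 \right)} \right)} \right)} + 52868} = \frac{1}{\left(-58 + 1\right) + 52868} = \frac{1}{-57 + 52868} = \frac{1}{52811}$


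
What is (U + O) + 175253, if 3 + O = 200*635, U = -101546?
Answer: 200704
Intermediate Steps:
O = 126997 (O = -3 + 200*635 = -3 + 127000 = 126997)
(U + O) + 175253 = (-101546 + 126997) + 175253 = 25451 + 175253 = 200704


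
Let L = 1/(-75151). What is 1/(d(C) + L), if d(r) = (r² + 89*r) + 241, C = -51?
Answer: -75151/127531248 ≈ -0.00058927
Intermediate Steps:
d(r) = 241 + r² + 89*r
L = -1/75151 ≈ -1.3307e-5
1/(d(C) + L) = 1/((241 + (-51)² + 89*(-51)) - 1/75151) = 1/((241 + 2601 - 4539) - 1/75151) = 1/(-1697 - 1/75151) = 1/(-127531248/75151) = -75151/127531248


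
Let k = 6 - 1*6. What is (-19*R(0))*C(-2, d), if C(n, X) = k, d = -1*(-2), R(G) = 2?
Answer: 0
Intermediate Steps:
d = 2
k = 0 (k = 6 - 6 = 0)
C(n, X) = 0
(-19*R(0))*C(-2, d) = -19*2*0 = -38*0 = 0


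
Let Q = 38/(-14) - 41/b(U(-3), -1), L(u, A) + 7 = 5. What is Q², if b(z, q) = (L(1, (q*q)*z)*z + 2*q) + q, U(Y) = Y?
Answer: 118336/441 ≈ 268.34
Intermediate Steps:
L(u, A) = -2 (L(u, A) = -7 + 5 = -2)
b(z, q) = -2*z + 3*q (b(z, q) = (-2*z + 2*q) + q = -2*z + 3*q)
Q = -344/21 (Q = 38/(-14) - 41/(-2*(-3) + 3*(-1)) = 38*(-1/14) - 41/(6 - 3) = -19/7 - 41/3 = -344/21 ≈ -16.381)
Q² = (-344/21)² = 118336/441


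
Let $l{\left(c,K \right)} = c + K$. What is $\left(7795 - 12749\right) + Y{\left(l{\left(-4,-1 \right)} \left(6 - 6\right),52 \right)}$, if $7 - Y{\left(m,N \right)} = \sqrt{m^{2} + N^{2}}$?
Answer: $-4999$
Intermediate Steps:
$l{\left(c,K \right)} = K + c$
$Y{\left(m,N \right)} = 7 - \sqrt{N^{2} + m^{2}}$ ($Y{\left(m,N \right)} = 7 - \sqrt{m^{2} + N^{2}} = 7 - \sqrt{N^{2} + m^{2}}$)
$\left(7795 - 12749\right) + Y{\left(l{\left(-4,-1 \right)} \left(6 - 6\right),52 \right)} = \left(7795 - 12749\right) + \left(7 - \sqrt{52^{2} + \left(\left(-1 - 4\right) \left(6 - 6\right)\right)^{2}}\right) = -4954 + \left(7 - \sqrt{2704 + \left(\left(-5\right) 0\right)^{2}}\right) = -4954 + \left(7 - \sqrt{2704 + 0^{2}}\right) = -4954 + \left(7 - \sqrt{2704 + 0}\right) = -4954 + \left(7 - \sqrt{2704}\right) = -4954 + \left(7 - 52\right) = -4954 - 45 = -4999$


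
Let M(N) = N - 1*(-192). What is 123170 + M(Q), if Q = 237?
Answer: 123599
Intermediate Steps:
M(N) = 192 + N (M(N) = N + 192 = 192 + N)
123170 + M(Q) = 123170 + (192 + 237) = 123170 + 429 = 123599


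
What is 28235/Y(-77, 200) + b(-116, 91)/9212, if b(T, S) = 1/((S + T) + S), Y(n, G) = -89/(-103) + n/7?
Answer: -147347114443/52895304 ≈ -2785.6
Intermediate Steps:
Y(n, G) = 89/103 + n/7 (Y(n, G) = -89*(-1/103) + n*(⅐) = 89/103 + n/7)
b(T, S) = 1/(T + 2*S)
28235/Y(-77, 200) + b(-116, 91)/9212 = 28235/(89/103 + (⅐)*(-77)) + 1/((-116 + 2*91)*9212) = 28235/(89/103 - 11) + (1/9212)/(-116 + 182) = 28235/(-1044/103) + (1/9212)/66 = 28235*(-103/1044) + (1/66)*(1/9212) = -2908205/1044 + 1/607992 = -147347114443/52895304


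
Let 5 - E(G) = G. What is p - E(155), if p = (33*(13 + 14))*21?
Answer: 18861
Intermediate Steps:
E(G) = 5 - G
p = 18711 (p = (33*27)*21 = 891*21 = 18711)
p - E(155) = 18711 - (5 - 1*155) = 18711 - (5 - 155) = 18711 - 1*(-150) = 18711 + 150 = 18861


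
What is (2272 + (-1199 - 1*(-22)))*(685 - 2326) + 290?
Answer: -1796605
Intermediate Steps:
(2272 + (-1199 - 1*(-22)))*(685 - 2326) + 290 = (2272 + (-1199 + 22))*(-1641) + 290 = (2272 - 1177)*(-1641) + 290 = 1095*(-1641) + 290 = -1796895 + 290 = -1796605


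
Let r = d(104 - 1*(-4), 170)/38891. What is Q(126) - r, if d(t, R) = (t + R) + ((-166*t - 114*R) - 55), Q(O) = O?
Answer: 4937351/38891 ≈ 126.95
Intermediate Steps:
d(t, R) = -55 - 165*t - 113*R (d(t, R) = (R + t) + (-55 - 166*t - 114*R) = -55 - 165*t - 113*R)
r = -37085/38891 (r = (-55 - 165*(104 - 1*(-4)) - 113*170)/38891 = (-55 - 165*(104 + 4) - 19210)*(1/38891) = (-55 - 165*108 - 19210)*(1/38891) = (-55 - 17820 - 19210)*(1/38891) = -37085*1/38891 = -37085/38891 ≈ -0.95356)
Q(126) - r = 126 - 1*(-37085/38891) = 126 + 37085/38891 = 4937351/38891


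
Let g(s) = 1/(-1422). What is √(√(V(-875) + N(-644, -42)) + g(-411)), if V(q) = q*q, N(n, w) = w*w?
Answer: √(-158 + 1572732*√15661)/474 ≈ 29.597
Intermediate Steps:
N(n, w) = w²
V(q) = q²
g(s) = -1/1422
√(√(V(-875) + N(-644, -42)) + g(-411)) = √(√((-875)² + (-42)²) - 1/1422) = √(√(765625 + 1764) - 1/1422) = √(√767389 - 1/1422) = √(7*√15661 - 1/1422) = √(-1/1422 + 7*√15661)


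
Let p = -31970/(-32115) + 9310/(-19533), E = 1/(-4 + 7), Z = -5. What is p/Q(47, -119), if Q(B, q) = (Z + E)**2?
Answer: 16273968/683062499 ≈ 0.023825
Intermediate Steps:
E = 1/3 ≈ 0.33333
Q(B, q) = 196/9 (Q(B, q) = (-5 + 1/3)**2 = (-14/3)**2 = 196/9)
p = 21698624/41820153 (p = -31970*(-1/32115) + 9310*(-1/19533) = 6394/6423 - 9310/19533 = 21698624/41820153 ≈ 0.51886)
p/Q(47, -119) = 21698624/(41820153*(196/9)) = (21698624/41820153)*(9/196) = 16273968/683062499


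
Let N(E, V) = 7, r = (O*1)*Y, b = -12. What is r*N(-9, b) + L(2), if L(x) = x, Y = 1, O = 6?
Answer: 44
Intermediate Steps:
r = 6 (r = (6*1)*1 = 6*1 = 6)
r*N(-9, b) + L(2) = 6*7 + 2 = 42 + 2 = 44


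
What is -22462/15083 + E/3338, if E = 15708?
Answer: 80972804/25173527 ≈ 3.2166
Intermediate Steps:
-22462/15083 + E/3338 = -22462/15083 + 15708/3338 = -22462*1/15083 + 15708*(1/3338) = -22462/15083 + 7854/1669 = 80972804/25173527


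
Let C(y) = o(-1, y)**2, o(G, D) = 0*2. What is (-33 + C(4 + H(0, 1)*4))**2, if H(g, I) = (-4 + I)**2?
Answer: 1089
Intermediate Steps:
o(G, D) = 0
C(y) = 0 (C(y) = 0**2 = 0)
(-33 + C(4 + H(0, 1)*4))**2 = (-33 + 0)**2 = (-33)**2 = 1089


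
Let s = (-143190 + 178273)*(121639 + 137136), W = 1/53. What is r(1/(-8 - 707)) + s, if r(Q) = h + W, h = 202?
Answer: 481165986932/53 ≈ 9.0786e+9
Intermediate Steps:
W = 1/53 ≈ 0.018868
s = 9078603325 (s = 35083*258775 = 9078603325)
r(Q) = 10707/53 (r(Q) = 202 + 1/53 = 10707/53)
r(1/(-8 - 707)) + s = 10707/53 + 9078603325 = 481165986932/53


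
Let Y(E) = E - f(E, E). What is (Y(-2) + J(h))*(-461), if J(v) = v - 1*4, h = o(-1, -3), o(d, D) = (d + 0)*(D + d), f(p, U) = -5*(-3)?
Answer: 7837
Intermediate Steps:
f(p, U) = 15
o(d, D) = d*(D + d)
h = 4 (h = -(-3 - 1) = -1*(-4) = 4)
J(v) = -4 + v (J(v) = v - 4 = -4 + v)
Y(E) = -15 + E (Y(E) = E - 1*15 = E - 15 = -15 + E)
(Y(-2) + J(h))*(-461) = ((-15 - 2) + (-4 + 4))*(-461) = (-17 + 0)*(-461) = -17*(-461) = 7837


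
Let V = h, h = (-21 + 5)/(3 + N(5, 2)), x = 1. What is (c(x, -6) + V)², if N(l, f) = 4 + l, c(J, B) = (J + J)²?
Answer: 64/9 ≈ 7.1111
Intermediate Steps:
c(J, B) = 4*J² (c(J, B) = (2*J)² = 4*J²)
h = -4/3 (h = (-21 + 5)/(3 + (4 + 5)) = -16/(3 + 9) = -16/12 = -16*1/12 = -4/3 ≈ -1.3333)
V = -4/3 ≈ -1.3333
(c(x, -6) + V)² = (4*1² - 4/3)² = (4*1 - 4/3)² = (4 - 4/3)² = (8/3)² = 64/9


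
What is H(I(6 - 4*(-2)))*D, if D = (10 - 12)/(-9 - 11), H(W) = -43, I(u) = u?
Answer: -43/10 ≈ -4.3000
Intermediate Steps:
D = ⅒ (D = -2/(-20) = -2*(-1/20) = ⅒ ≈ 0.10000)
H(I(6 - 4*(-2)))*D = -43*⅒ = -43/10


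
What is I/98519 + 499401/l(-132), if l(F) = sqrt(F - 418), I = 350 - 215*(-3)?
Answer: 995/98519 - 499401*I*sqrt(22)/110 ≈ 0.0101 - 21295.0*I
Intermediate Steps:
I = 995 (I = 350 + 645 = 995)
l(F) = sqrt(-418 + F)
I/98519 + 499401/l(-132) = 995/98519 + 499401/(sqrt(-418 - 132)) = 995*(1/98519) + 499401/(sqrt(-550)) = 995/98519 + 499401/((5*I*sqrt(22))) = 995/98519 + 499401*(-I*sqrt(22)/110) = 995/98519 - 499401*I*sqrt(22)/110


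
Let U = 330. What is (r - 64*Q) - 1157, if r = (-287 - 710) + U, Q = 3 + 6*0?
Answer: -2016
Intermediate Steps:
Q = 3 (Q = 3 + 0 = 3)
r = -667 (r = (-287 - 710) + 330 = -997 + 330 = -667)
(r - 64*Q) - 1157 = (-667 - 64*3) - 1157 = (-667 - 192) - 1157 = -859 - 1157 = -2016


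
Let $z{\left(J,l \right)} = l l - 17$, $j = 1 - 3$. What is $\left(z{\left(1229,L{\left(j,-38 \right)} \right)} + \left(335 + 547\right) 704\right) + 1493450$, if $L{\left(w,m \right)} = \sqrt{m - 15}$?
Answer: $2114308$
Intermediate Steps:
$j = -2$ ($j = 1 - 3 = -2$)
$L{\left(w,m \right)} = \sqrt{-15 + m}$
$z{\left(J,l \right)} = -17 + l^{2}$ ($z{\left(J,l \right)} = l^{2} - 17 = -17 + l^{2}$)
$\left(z{\left(1229,L{\left(j,-38 \right)} \right)} + \left(335 + 547\right) 704\right) + 1493450 = \left(\left(-17 + \left(\sqrt{-15 - 38}\right)^{2}\right) + \left(335 + 547\right) 704\right) + 1493450 = \left(\left(-17 + \left(\sqrt{-53}\right)^{2}\right) + 882 \cdot 704\right) + 1493450 = \left(\left(-17 + \left(i \sqrt{53}\right)^{2}\right) + 620928\right) + 1493450 = \left(\left(-17 - 53\right) + 620928\right) + 1493450 = \left(-70 + 620928\right) + 1493450 = 620858 + 1493450 = 2114308$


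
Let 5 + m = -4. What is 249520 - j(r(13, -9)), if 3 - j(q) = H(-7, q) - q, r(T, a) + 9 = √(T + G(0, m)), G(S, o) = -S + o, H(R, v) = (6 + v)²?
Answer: 249525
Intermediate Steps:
m = -9 (m = -5 - 4 = -9)
G(S, o) = o - S
r(T, a) = -9 + √(-9 + T) (r(T, a) = -9 + √(T + (-9 - 1*0)) = -9 + √(T + (-9 + 0)) = -9 + √(T - 9) = -9 + √(-9 + T))
j(q) = 3 + q - (6 + q)² (j(q) = 3 - ((6 + q)² - q) = 3 + (q - (6 + q)²) = 3 + q - (6 + q)²)
249520 - j(r(13, -9)) = 249520 - (3 + (-9 + √(-9 + 13)) - (6 + (-9 + √(-9 + 13)))²) = 249520 - (3 + (-9 + √4) - (6 + (-9 + √4))²) = 249520 - (3 + (-9 + 2) - (6 + (-9 + 2))²) = 249520 - (3 - 7 - (6 - 7)²) = 249520 - (3 - 7 - 1*(-1)²) = 249520 - (3 - 7 - 1*1) = 249520 - (3 - 7 - 1) = 249520 - 1*(-5) = 249520 + 5 = 249525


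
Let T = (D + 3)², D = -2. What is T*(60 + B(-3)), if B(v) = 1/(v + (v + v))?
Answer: 539/9 ≈ 59.889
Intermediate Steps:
T = 1 (T = (-2 + 3)² = 1² = 1)
B(v) = 1/(3*v) (B(v) = 1/(v + 2*v) = 1/(3*v))
T*(60 + B(-3)) = 1*(60 + (⅓)/(-3)) = 1*(60 + (⅓)*(-⅓)) = 1*(60 - ⅑) = 1*(539/9) = 539/9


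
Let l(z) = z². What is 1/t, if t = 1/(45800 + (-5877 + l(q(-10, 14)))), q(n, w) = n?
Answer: 40023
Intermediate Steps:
t = 1/40023 (t = 1/(45800 + (-5877 + (-10)²)) = 1/(45800 + (-5877 + 100)) = 1/(45800 - 5777) = 1/40023 ≈ 2.4986e-5)
1/t = 1/(1/40023) = 40023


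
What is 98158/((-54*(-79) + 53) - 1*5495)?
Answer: -49079/588 ≈ -83.468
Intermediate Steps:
98158/((-54*(-79) + 53) - 1*5495) = 98158/((4266 + 53) - 5495) = 98158/(4319 - 5495) = 98158/(-1176) = 98158*(-1/1176) = -49079/588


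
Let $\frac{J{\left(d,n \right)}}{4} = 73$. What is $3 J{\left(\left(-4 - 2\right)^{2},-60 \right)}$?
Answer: $876$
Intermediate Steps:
$J{\left(d,n \right)} = 292$ ($J{\left(d,n \right)} = 4 \cdot 73 = 292$)
$3 J{\left(\left(-4 - 2\right)^{2},-60 \right)} = 3 \cdot 292 = 876$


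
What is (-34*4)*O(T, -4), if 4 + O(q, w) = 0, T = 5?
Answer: 544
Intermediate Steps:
O(q, w) = -4 (O(q, w) = -4 + 0 = -4)
(-34*4)*O(T, -4) = -34*4*(-4) = -136*(-4) = 544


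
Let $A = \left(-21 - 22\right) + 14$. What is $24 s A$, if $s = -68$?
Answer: $47328$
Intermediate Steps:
$A = -29$ ($A = -43 + 14 = -29$)
$24 s A = 24 \left(-68\right) \left(-29\right) = \left(-1632\right) \left(-29\right) = 47328$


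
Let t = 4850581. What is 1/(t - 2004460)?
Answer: 1/2846121 ≈ 3.5136e-7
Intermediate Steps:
1/(t - 2004460) = 1/(4850581 - 2004460) = 1/2846121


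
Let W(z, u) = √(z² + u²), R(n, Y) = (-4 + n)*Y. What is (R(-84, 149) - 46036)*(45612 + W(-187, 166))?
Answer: -2697858576 - 295740*√2501 ≈ -2.7126e+9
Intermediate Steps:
R(n, Y) = Y*(-4 + n)
W(z, u) = √(u² + z²)
(R(-84, 149) - 46036)*(45612 + W(-187, 166)) = (149*(-4 - 84) - 46036)*(45612 + √(166² + (-187)²)) = (149*(-88) - 46036)*(45612 + √(27556 + 34969)) = (-13112 - 46036)*(45612 + √62525) = -59148*(45612 + 5*√2501) = -2697858576 - 295740*√2501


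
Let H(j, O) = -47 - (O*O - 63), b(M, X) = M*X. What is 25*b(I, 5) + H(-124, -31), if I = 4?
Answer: -445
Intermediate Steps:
H(j, O) = 16 - O² (H(j, O) = -47 - (O² - 63) = -47 - (-63 + O²) = -47 + (63 - O²) = 16 - O²)
25*b(I, 5) + H(-124, -31) = 25*(4*5) + (16 - 1*(-31)²) = 25*20 + (16 - 1*961) = 500 + (16 - 961) = 500 - 945 = -445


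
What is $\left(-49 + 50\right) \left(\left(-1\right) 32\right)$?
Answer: $-32$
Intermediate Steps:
$\left(-49 + 50\right) \left(\left(-1\right) 32\right) = 1 \left(-32\right) = -32$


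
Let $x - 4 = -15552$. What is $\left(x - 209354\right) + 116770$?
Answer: $-108132$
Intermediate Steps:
$x = -15548$ ($x = 4 - 15552 = -15548$)
$\left(x - 209354\right) + 116770 = \left(-15548 - 209354\right) + 116770 = -224902 + 116770 = -108132$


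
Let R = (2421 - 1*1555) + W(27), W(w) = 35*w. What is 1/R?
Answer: 1/1811 ≈ 0.00055218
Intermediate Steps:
R = 1811 (R = (2421 - 1*1555) + 35*27 = (2421 - 1555) + 945 = 866 + 945 = 1811)
1/R = 1/1811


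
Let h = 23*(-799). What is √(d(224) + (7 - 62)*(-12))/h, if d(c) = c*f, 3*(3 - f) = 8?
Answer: -2*√1653/55131 ≈ -0.0014749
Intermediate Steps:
f = ⅓ (f = 3 - ⅓*8 = 3 - 8/3 = ⅓ ≈ 0.33333)
d(c) = c/3 (d(c) = c*(⅓) = c/3)
h = -18377
√(d(224) + (7 - 62)*(-12))/h = √((⅓)*224 + (7 - 62)*(-12))/(-18377) = √(224/3 - 55*(-12))*(-1/18377) = √(224/3 + 660)*(-1/18377) = √(2204/3)*(-1/18377) = (2*√1653/3)*(-1/18377) = -2*√1653/55131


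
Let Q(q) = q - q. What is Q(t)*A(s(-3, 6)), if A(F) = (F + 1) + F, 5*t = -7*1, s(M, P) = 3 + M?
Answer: 0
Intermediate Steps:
t = -7/5 (t = (-7*1)/5 = (⅕)*(-7) = -7/5 ≈ -1.4000)
A(F) = 1 + 2*F (A(F) = (1 + F) + F = 1 + 2*F)
Q(q) = 0
Q(t)*A(s(-3, 6)) = 0*(1 + 2*(3 - 3)) = 0*(1 + 2*0) = 0*(1 + 0) = 0*1 = 0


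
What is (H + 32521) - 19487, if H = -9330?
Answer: 3704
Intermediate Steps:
(H + 32521) - 19487 = (-9330 + 32521) - 19487 = 23191 - 19487 = 3704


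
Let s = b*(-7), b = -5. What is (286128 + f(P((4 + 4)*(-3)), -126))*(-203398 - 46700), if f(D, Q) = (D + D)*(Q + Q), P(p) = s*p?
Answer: -177441529824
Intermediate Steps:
s = 35 (s = -5*(-7) = 35)
P(p) = 35*p
f(D, Q) = 4*D*Q (f(D, Q) = (2*D)*(2*Q) = 4*D*Q)
(286128 + f(P((4 + 4)*(-3)), -126))*(-203398 - 46700) = (286128 + 4*(35*((4 + 4)*(-3)))*(-126))*(-203398 - 46700) = (286128 + 4*(35*(8*(-3)))*(-126))*(-250098) = (286128 + 4*(35*(-24))*(-126))*(-250098) = (286128 + 4*(-840)*(-126))*(-250098) = (286128 + 423360)*(-250098) = 709488*(-250098) = -177441529824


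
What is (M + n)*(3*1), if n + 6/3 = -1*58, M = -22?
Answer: -246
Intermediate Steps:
n = -60 (n = -2 - 1*58 = -2 - 58 = -60)
(M + n)*(3*1) = (-22 - 60)*(3*1) = -82*3 = -246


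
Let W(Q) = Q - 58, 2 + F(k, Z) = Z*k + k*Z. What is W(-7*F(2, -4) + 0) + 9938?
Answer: 10006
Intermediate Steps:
F(k, Z) = -2 + 2*Z*k (F(k, Z) = -2 + (Z*k + k*Z) = -2 + (Z*k + Z*k) = -2 + 2*Z*k)
W(Q) = -58 + Q
W(-7*F(2, -4) + 0) + 9938 = (-58 + (-7*(-2 + 2*(-4)*2) + 0)) + 9938 = (-58 + (-7*(-2 - 16) + 0)) + 9938 = (-58 + (-7*(-18) + 0)) + 9938 = (-58 + (126 + 0)) + 9938 = (-58 + 126) + 9938 = 68 + 9938 = 10006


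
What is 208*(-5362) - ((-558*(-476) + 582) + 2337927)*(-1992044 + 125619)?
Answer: 4860387956429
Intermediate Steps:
208*(-5362) - ((-558*(-476) + 582) + 2337927)*(-1992044 + 125619) = -1115296 - ((265608 + 582) + 2337927)*(-1866425) = -1115296 - (266190 + 2337927)*(-1866425) = -1115296 - 2604117*(-1866425) = -1115296 - 1*(-4860389071725) = -1115296 + 4860389071725 = 4860387956429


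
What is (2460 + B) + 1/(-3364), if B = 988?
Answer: 11599071/3364 ≈ 3448.0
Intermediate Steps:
(2460 + B) + 1/(-3364) = (2460 + 988) + 1/(-3364) = 3448 - 1/3364 = 11599071/3364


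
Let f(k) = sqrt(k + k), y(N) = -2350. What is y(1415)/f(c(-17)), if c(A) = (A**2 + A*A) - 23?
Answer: -235*sqrt(1110)/111 ≈ -70.535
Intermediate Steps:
c(A) = -23 + 2*A**2 (c(A) = (A**2 + A**2) - 23 = 2*A**2 - 23 = -23 + 2*A**2)
f(k) = sqrt(2)*sqrt(k) (f(k) = sqrt(2*k) = sqrt(2)*sqrt(k))
y(1415)/f(c(-17)) = -2350*sqrt(2)/(2*sqrt(-23 + 2*(-17)**2)) = -2350*sqrt(2)/(2*sqrt(-23 + 2*289)) = -2350*sqrt(2)/(2*sqrt(-23 + 578)) = -2350*sqrt(1110)/1110 = -235*sqrt(1110)/111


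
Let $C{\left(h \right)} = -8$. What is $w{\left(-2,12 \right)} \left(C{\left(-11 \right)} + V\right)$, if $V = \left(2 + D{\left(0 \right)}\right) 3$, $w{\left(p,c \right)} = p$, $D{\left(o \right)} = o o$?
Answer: $4$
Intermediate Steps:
$D{\left(o \right)} = o^{2}$
$V = 6$ ($V = \left(2 + 0^{2}\right) 3 = \left(2 + 0\right) 3 = 2 \cdot 3 = 6$)
$w{\left(-2,12 \right)} \left(C{\left(-11 \right)} + V\right) = - 2 \left(-8 + 6\right) = \left(-2\right) \left(-2\right) = 4$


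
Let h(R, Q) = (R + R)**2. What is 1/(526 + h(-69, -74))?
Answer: 1/19570 ≈ 5.1099e-5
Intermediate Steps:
h(R, Q) = 4*R**2 (h(R, Q) = (2*R)**2 = 4*R**2)
1/(526 + h(-69, -74)) = 1/(526 + 4*(-69)**2) = 1/(526 + 4*4761) = 1/(526 + 19044) = 1/19570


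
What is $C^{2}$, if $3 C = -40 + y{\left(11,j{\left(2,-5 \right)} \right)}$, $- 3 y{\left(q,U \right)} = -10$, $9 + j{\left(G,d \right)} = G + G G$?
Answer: $\frac{12100}{81} \approx 149.38$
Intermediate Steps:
$j{\left(G,d \right)} = -9 + G + G^{2}$ ($j{\left(G,d \right)} = -9 + \left(G + G G\right) = -9 + \left(G + G^{2}\right) = -9 + G + G^{2}$)
$y{\left(q,U \right)} = \frac{10}{3}$ ($y{\left(q,U \right)} = \left(- \frac{1}{3}\right) \left(-10\right) = \frac{10}{3}$)
$C = - \frac{110}{9}$ ($C = \frac{-40 + \frac{10}{3}}{3} = \frac{1}{3} \left(- \frac{110}{3}\right) = - \frac{110}{9} \approx -12.222$)
$C^{2} = \left(- \frac{110}{9}\right)^{2} = \frac{12100}{81}$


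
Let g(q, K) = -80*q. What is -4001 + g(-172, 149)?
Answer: 9759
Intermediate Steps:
-4001 + g(-172, 149) = -4001 - 80*(-172) = -4001 + 13760 = 9759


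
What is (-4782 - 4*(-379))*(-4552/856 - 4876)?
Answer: 1705835066/107 ≈ 1.5942e+7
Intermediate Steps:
(-4782 - 4*(-379))*(-4552/856 - 4876) = (-4782 + 1516)*(-4552*1/856 - 4876) = -3266*(-569/107 - 4876) = -3266*(-522301/107) = 1705835066/107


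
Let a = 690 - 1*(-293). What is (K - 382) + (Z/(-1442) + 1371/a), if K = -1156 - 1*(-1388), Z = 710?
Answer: -105671924/708743 ≈ -149.10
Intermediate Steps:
a = 983 (a = 690 + 293 = 983)
K = 232 (K = -1156 + 1388 = 232)
(K - 382) + (Z/(-1442) + 1371/a) = (232 - 382) + (710/(-1442) + 1371/983) = -150 + (710*(-1/1442) + 1371*(1/983)) = -150 + (-355/721 + 1371/983) = -150 + 639526/708743 = -105671924/708743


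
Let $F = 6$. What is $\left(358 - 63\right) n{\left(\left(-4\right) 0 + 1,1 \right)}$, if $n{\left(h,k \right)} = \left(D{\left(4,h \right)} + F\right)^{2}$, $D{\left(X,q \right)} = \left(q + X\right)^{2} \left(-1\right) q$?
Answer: $106495$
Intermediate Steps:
$D{\left(X,q \right)} = - q \left(X + q\right)^{2}$ ($D{\left(X,q \right)} = \left(X + q\right)^{2} \left(-1\right) q = - \left(X + q\right)^{2} q = - q \left(X + q\right)^{2}$)
$n{\left(h,k \right)} = \left(6 - h \left(4 + h\right)^{2}\right)^{2}$ ($n{\left(h,k \right)} = \left(- h \left(4 + h\right)^{2} + 6\right)^{2} = \left(6 - h \left(4 + h\right)^{2}\right)^{2}$)
$\left(358 - 63\right) n{\left(\left(-4\right) 0 + 1,1 \right)} = \left(358 - 63\right) \left(-6 + \left(\left(-4\right) 0 + 1\right) \left(4 + \left(\left(-4\right) 0 + 1\right)\right)^{2}\right)^{2} = 295 \left(-6 + \left(0 + 1\right) \left(4 + \left(0 + 1\right)\right)^{2}\right)^{2} = 295 \left(-6 + 1 \left(4 + 1\right)^{2}\right)^{2} = 295 \left(-6 + 1 \cdot 5^{2}\right)^{2} = 295 \left(-6 + 1 \cdot 25\right)^{2} = 295 \left(-6 + 25\right)^{2} = 295 \cdot 19^{2} = 295 \cdot 361 = 106495$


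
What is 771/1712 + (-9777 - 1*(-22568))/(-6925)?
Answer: -16559017/11855600 ≈ -1.3967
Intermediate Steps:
771/1712 + (-9777 - 1*(-22568))/(-6925) = 771*(1/1712) + (-9777 + 22568)*(-1/6925) = 771/1712 + 12791*(-1/6925) = 771/1712 - 12791/6925 = -16559017/11855600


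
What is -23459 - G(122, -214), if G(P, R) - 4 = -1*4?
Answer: -23459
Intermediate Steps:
G(P, R) = 0 (G(P, R) = 4 - 1*4 = 4 - 4 = 0)
-23459 - G(122, -214) = -23459 - 1*0 = -23459 + 0 = -23459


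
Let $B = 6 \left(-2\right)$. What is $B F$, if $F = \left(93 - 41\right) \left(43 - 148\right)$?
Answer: $65520$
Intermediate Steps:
$B = -12$
$F = -5460$ ($F = 52 \left(-105\right) = -5460$)
$B F = \left(-12\right) \left(-5460\right) = 65520$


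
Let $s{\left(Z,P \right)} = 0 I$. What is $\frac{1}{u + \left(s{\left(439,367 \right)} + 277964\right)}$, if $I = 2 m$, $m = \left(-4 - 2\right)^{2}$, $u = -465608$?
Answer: $- \frac{1}{187644} \approx -5.3292 \cdot 10^{-6}$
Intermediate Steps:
$m = 36$ ($m = \left(-6\right)^{2} = 36$)
$I = 72$ ($I = 2 \cdot 36 = 72$)
$s{\left(Z,P \right)} = 0$ ($s{\left(Z,P \right)} = 0 \cdot 72 = 0$)
$\frac{1}{u + \left(s{\left(439,367 \right)} + 277964\right)} = \frac{1}{-465608 + \left(0 + 277964\right)} = \frac{1}{-465608 + 277964} = \frac{1}{-187644} = - \frac{1}{187644}$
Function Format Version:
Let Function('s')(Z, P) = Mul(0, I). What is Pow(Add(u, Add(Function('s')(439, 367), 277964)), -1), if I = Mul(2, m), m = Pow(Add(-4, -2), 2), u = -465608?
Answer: Rational(-1, 187644) ≈ -5.3292e-6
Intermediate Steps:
m = 36 (m = Pow(-6, 2) = 36)
I = 72 (I = Mul(2, 36) = 72)
Function('s')(Z, P) = 0 (Function('s')(Z, P) = Mul(0, 72) = 0)
Pow(Add(u, Add(Function('s')(439, 367), 277964)), -1) = Pow(Add(-465608, Add(0, 277964)), -1) = Pow(Add(-465608, 277964), -1) = Pow(-187644, -1) = Rational(-1, 187644)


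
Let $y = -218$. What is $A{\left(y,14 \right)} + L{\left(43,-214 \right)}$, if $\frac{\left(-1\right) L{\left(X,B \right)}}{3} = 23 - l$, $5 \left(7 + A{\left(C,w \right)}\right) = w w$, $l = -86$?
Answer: $- \frac{1474}{5} \approx -294.8$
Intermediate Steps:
$A{\left(C,w \right)} = -7 + \frac{w^{2}}{5}$ ($A{\left(C,w \right)} = -7 + \frac{w w}{5} = -7 + \frac{w^{2}}{5}$)
$L{\left(X,B \right)} = -327$ ($L{\left(X,B \right)} = - 3 \left(23 - -86\right) = - 3 \left(23 + 86\right) = \left(-3\right) 109 = -327$)
$A{\left(y,14 \right)} + L{\left(43,-214 \right)} = \left(-7 + \frac{14^{2}}{5}\right) - 327 = \left(-7 + \frac{1}{5} \cdot 196\right) - 327 = \left(-7 + \frac{196}{5}\right) - 327 = \frac{161}{5} - 327 = - \frac{1474}{5}$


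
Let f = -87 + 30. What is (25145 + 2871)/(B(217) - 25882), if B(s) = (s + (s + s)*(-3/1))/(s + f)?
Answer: -896512/828441 ≈ -1.0822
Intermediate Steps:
f = -57
B(s) = -5*s/(-57 + s) (B(s) = (s + (s + s)*(-3/1))/(s - 57) = (s + (2*s)*(-3*1))/(-57 + s) = (s + (2*s)*(-3))/(-57 + s) = (s - 6*s)/(-57 + s) = (-5*s)/(-57 + s) = -5*s/(-57 + s))
(25145 + 2871)/(B(217) - 25882) = (25145 + 2871)/(-5*217/(-57 + 217) - 25882) = 28016/(-5*217/160 - 25882) = 28016/(-5*217*1/160 - 25882) = 28016/(-217/32 - 25882) = 28016/(-828441/32) = 28016*(-32/828441) = -896512/828441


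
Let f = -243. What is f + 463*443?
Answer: 204866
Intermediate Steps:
f + 463*443 = -243 + 463*443 = -243 + 205109 = 204866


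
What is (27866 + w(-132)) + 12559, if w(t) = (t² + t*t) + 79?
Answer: 75352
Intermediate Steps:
w(t) = 79 + 2*t² (w(t) = (t² + t²) + 79 = 2*t² + 79 = 79 + 2*t²)
(27866 + w(-132)) + 12559 = (27866 + (79 + 2*(-132)²)) + 12559 = (27866 + (79 + 2*17424)) + 12559 = (27866 + (79 + 34848)) + 12559 = (27866 + 34927) + 12559 = 62793 + 12559 = 75352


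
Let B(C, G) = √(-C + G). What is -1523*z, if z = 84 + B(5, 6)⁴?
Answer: -129455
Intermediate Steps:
B(C, G) = √(G - C)
z = 85 (z = 84 + (√(6 - 1*5))⁴ = 84 + (√(6 - 5))⁴ = 84 + (√1)⁴ = 84 + 1⁴ = 84 + 1 = 85)
-1523*z = -1523*85 = -129455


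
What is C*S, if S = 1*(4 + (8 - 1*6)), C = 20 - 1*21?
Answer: -6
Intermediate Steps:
C = -1 (C = 20 - 21 = -1)
S = 6 (S = 1*(4 + (8 - 6)) = 1*(4 + 2) = 1*6 = 6)
C*S = -1*6 = -6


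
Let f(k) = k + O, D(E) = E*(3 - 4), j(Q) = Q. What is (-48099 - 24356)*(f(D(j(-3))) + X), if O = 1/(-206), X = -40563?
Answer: 605387681255/206 ≈ 2.9388e+9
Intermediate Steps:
D(E) = -E (D(E) = E*(-1) = -E)
O = -1/206 ≈ -0.0048544
f(k) = -1/206 + k (f(k) = k - 1/206 = -1/206 + k)
(-48099 - 24356)*(f(D(j(-3))) + X) = (-48099 - 24356)*((-1/206 - 1*(-3)) - 40563) = -72455*((-1/206 + 3) - 40563) = -72455*(617/206 - 40563) = -72455*(-8355361/206) = 605387681255/206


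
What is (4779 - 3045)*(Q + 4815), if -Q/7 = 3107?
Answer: -29363556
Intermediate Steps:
Q = -21749 (Q = -7*3107 = -21749)
(4779 - 3045)*(Q + 4815) = (4779 - 3045)*(-21749 + 4815) = 1734*(-16934) = -29363556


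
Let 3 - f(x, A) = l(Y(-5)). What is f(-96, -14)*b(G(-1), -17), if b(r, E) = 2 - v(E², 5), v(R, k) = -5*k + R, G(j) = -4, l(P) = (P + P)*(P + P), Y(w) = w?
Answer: 25414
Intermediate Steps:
l(P) = 4*P² (l(P) = (2*P)*(2*P) = 4*P²)
v(R, k) = R - 5*k
f(x, A) = -97 (f(x, A) = 3 - 4*(-5)² = 3 - 4*25 = 3 - 1*100 = 3 - 100 = -97)
b(r, E) = 27 - E² (b(r, E) = 2 - (E² - 5*5) = 2 - (E² - 25) = 2 - (-25 + E²) = 2 + (25 - E²) = 27 - E²)
f(-96, -14)*b(G(-1), -17) = -97*(27 - 1*(-17)²) = -97*(27 - 1*289) = -97*(27 - 289) = -97*(-262) = 25414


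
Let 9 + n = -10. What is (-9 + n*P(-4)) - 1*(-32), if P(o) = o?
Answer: 99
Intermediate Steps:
n = -19 (n = -9 - 10 = -19)
(-9 + n*P(-4)) - 1*(-32) = (-9 - 19*(-4)) - 1*(-32) = (-9 + 76) + 32 = 67 + 32 = 99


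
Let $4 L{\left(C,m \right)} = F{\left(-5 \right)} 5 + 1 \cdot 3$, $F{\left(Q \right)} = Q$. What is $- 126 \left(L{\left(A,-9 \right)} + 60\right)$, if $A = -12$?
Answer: $-6867$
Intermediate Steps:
$L{\left(C,m \right)} = - \frac{11}{2}$ ($L{\left(C,m \right)} = \frac{\left(-5\right) 5 + 1 \cdot 3}{4} = \frac{-25 + 3}{4} = \frac{1}{4} \left(-22\right) = - \frac{11}{2}$)
$- 126 \left(L{\left(A,-9 \right)} + 60\right) = - 126 \left(- \frac{11}{2} + 60\right) = \left(-126\right) \frac{109}{2} = -6867$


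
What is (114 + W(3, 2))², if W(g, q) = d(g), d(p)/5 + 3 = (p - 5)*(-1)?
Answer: 11881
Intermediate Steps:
d(p) = 10 - 5*p (d(p) = -15 + 5*((p - 5)*(-1)) = -15 + 5*((-5 + p)*(-1)) = -15 + 5*(5 - p) = -15 + (25 - 5*p) = 10 - 5*p)
W(g, q) = 10 - 5*g
(114 + W(3, 2))² = (114 + (10 - 5*3))² = (114 + (10 - 15))² = (114 - 5)² = 109² = 11881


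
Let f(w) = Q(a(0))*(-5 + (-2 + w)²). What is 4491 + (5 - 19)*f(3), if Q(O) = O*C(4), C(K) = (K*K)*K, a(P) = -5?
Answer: -13429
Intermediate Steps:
C(K) = K³ (C(K) = K²*K = K³)
Q(O) = 64*O (Q(O) = O*4³ = O*64 = 64*O)
f(w) = 1600 - 320*(-2 + w)² (f(w) = (64*(-5))*(-5 + (-2 + w)²) = -320*(-5 + (-2 + w)²) = 1600 - 320*(-2 + w)²)
4491 + (5 - 19)*f(3) = 4491 + (5 - 19)*(1600 - 320*(-2 + 3)²) = 4491 - 14*(1600 - 320*1²) = 4491 - 14*(1600 - 320*1) = 4491 - 14*(1600 - 320) = 4491 - 14*1280 = 4491 - 17920 = -13429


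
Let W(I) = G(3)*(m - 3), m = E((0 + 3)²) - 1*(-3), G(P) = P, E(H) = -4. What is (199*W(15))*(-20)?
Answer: 47760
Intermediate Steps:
m = -1 (m = -4 - 1*(-3) = -4 + 3 = -1)
W(I) = -12 (W(I) = 3*(-1 - 3) = 3*(-4) = -12)
(199*W(15))*(-20) = (199*(-12))*(-20) = -2388*(-20) = 47760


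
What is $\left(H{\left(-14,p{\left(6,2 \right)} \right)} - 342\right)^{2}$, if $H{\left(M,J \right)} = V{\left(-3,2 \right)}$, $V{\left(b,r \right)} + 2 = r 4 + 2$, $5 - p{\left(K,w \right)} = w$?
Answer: $111556$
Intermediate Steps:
$p{\left(K,w \right)} = 5 - w$
$V{\left(b,r \right)} = 4 r$ ($V{\left(b,r \right)} = -2 + \left(r 4 + 2\right) = -2 + \left(4 r + 2\right) = -2 + \left(2 + 4 r\right) = 4 r$)
$H{\left(M,J \right)} = 8$ ($H{\left(M,J \right)} = 4 \cdot 2 = 8$)
$\left(H{\left(-14,p{\left(6,2 \right)} \right)} - 342\right)^{2} = \left(8 - 342\right)^{2} = \left(-334\right)^{2} = 111556$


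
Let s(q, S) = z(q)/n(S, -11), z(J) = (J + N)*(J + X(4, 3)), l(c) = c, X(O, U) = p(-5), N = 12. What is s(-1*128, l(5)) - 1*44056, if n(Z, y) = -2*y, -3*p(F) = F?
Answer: -1431866/33 ≈ -43390.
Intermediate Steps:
p(F) = -F/3
X(O, U) = 5/3 (X(O, U) = -⅓*(-5) = 5/3)
z(J) = (12 + J)*(5/3 + J) (z(J) = (J + 12)*(J + 5/3) = (12 + J)*(5/3 + J))
s(q, S) = 10/11 + q²/22 + 41*q/66 (s(q, S) = (20 + q² + 41*q/3)/((-2*(-11))) = (20 + q² + 41*q/3)/22 = (20 + q² + 41*q/3)*(1/22) = 10/11 + q²/22 + 41*q/66)
s(-1*128, l(5)) - 1*44056 = (10/11 + (-1*128)²/22 + 41*(-1*128)/66) - 1*44056 = (10/11 + (1/22)*(-128)² + (41/66)*(-128)) - 44056 = (10/11 + (1/22)*16384 - 2624/33) - 44056 = (10/11 + 8192/11 - 2624/33) - 44056 = 21982/33 - 44056 = -1431866/33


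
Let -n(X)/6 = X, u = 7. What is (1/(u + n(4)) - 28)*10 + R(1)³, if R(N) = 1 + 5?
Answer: -1098/17 ≈ -64.588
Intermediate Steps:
n(X) = -6*X
R(N) = 6
(1/(u + n(4)) - 28)*10 + R(1)³ = (1/(7 - 6*4) - 28)*10 + 6³ = (1/(7 - 24) - 28)*10 + 216 = (1/(-17) - 28)*10 + 216 = (-1/17 - 28)*10 + 216 = -477/17*10 + 216 = -4770/17 + 216 = -1098/17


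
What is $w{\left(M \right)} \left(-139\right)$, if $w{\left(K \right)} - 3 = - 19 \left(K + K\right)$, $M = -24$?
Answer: $-127185$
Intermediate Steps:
$w{\left(K \right)} = 3 - 38 K$ ($w{\left(K \right)} = 3 - 19 \left(K + K\right) = 3 - 19 \cdot 2 K = 3 - 38 K$)
$w{\left(M \right)} \left(-139\right) = \left(3 - -912\right) \left(-139\right) = \left(3 + 912\right) \left(-139\right) = 915 \left(-139\right) = -127185$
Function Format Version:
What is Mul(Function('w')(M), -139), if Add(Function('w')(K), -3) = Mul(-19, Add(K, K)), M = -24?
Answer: -127185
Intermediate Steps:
Function('w')(K) = Add(3, Mul(-38, K)) (Function('w')(K) = Add(3, Mul(-19, Add(K, K))) = Add(3, Mul(-19, Mul(2, K))) = Add(3, Mul(-38, K)))
Mul(Function('w')(M), -139) = Mul(Add(3, Mul(-38, -24)), -139) = Mul(Add(3, 912), -139) = Mul(915, -139) = -127185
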